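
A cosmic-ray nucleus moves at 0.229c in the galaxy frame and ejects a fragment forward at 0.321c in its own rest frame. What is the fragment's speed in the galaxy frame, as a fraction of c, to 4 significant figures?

u ≈ 0.5123c

Compose boost 2: (0.321 + 0.229)/(1 + 0.321×0.229) = 0.5500/1.07351 = 0.5123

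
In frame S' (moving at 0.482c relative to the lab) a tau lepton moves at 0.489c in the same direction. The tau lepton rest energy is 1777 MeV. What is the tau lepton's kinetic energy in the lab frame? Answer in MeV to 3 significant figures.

K ≈ 1100 MeV

u_lab = (0.489 + 0.482)/(1 + 0.489×0.482) = 0.785791
γ = 1/√(1 − 0.785791²) = 1.6168
K = (γ − 1)m₀c² = (1.6168 − 1) × 1777 = 0.61683 × 1777 = 1100 MeV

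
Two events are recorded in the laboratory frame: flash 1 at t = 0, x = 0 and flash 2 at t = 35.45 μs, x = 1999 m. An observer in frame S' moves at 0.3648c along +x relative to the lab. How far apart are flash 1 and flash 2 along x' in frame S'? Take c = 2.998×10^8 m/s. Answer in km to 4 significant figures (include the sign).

Δx' ≈ -2.017 km

γ = 1/√(1 − 0.3648²) = 1.07401
Δx' = γ(Δx − vΔt) = 1.07401 × (1999 m − 0.3648×(2.998×10^8 m/s)×35.45×10^-6 s)
= 1.07401 × (-1878.06 m) = -2.017 km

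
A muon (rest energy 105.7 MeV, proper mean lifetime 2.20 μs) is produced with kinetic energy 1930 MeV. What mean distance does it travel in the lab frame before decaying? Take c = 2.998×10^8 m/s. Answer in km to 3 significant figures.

γ = 1 + K/(m₀c²) = 1 + 1930/105.7 = 19.259
β = √(1 − 1/γ²) = 0.99865
Dilated lifetime: γτ₀ = 19.259 × 2.20 μs = 42.370 μs
d = βc·γτ₀ = 0.99865 × (2.998×10^8 m/s) × 4.2370×10^-5 s = 12.7 km

d ≈ 12.7 km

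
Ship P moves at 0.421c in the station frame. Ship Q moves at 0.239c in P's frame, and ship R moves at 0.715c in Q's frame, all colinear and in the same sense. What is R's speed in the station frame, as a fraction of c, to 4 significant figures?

u ≈ 0.9201c

Compose boost 2: (0.239 + 0.421)/(1 + 0.239×0.421) = 0.6600/1.10062 = 0.599663
Compose boost 3: (0.715 + 0.599663)/(1 + 0.715×0.599663) = 1.31466/1.42876 = 0.9201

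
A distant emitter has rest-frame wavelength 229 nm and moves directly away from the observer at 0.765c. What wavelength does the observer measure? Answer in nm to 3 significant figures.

λ_obs ≈ 628 nm

Relativistic Doppler: λ_obs = λ_src √((1+β)/(1−β))
= 229 × √(1.7650/0.23500) = 229 × 2.7406 = 628 nm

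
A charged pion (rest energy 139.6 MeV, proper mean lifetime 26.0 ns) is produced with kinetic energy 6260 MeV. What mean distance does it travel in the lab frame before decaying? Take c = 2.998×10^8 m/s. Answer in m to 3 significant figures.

γ = 1 + K/(m₀c²) = 1 + 6260/139.6 = 45.842
β = √(1 − 1/γ²) = 0.99976
Dilated lifetime: γτ₀ = 45.842 × 26.0 ns = 1191.9 ns
d = βc·γτ₀ = 0.99976 × (2.998×10^8 m/s) × 1.1919×10^-6 s = 357 m

d ≈ 357 m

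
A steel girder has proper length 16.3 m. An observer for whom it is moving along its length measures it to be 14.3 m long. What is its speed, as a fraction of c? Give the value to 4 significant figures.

β ≈ 0.4799

γ = L₀/L = 16.3/14.3 = 1.13986
β = √(1 − 1/γ²) = 0.4799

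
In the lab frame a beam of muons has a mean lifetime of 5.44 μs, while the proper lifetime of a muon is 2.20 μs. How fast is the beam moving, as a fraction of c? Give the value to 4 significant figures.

β ≈ 0.9146

γ = Δt/τ₀ = 5.44/2.20 = 2.47273
β = √(1 − 1/γ²) = √(1 − 1/2.47273²) = 0.9146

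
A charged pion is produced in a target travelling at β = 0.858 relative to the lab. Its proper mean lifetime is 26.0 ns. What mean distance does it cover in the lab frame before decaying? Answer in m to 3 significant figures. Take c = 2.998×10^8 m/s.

γ = 1/√(1 − 0.858²) = 1.9469
Dilated lifetime: Δt = γτ₀ = 1.9469 × 26.0 ns = 50.618 ns
d = vΔt = 0.858c × 50.618 ns = 2.5723×10^8 m/s × 5.0618×10^-8 s = 13.0 m

d ≈ 13.0 m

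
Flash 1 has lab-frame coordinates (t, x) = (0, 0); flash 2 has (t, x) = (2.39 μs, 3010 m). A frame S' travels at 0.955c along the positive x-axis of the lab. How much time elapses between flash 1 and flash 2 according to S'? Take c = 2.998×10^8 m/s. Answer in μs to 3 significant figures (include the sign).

γ = 1/√(1 − 0.955²) = 3.3715
Δt' = γ(Δt − vΔx/c²) = 3.3715 × (2.39 μs − 0.955×3010 m / (2.998×10^8 m/s))
= 3.3715 × (-7.1982 μs) = -24.3 μs

Δt' ≈ -24.3 μs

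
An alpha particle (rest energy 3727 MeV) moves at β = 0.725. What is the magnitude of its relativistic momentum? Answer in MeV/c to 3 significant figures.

γ = 1/√(1 − 0.725²) = 1.4519
p = γβm₀c = 1.4519 × 0.725 × 3727 MeV/c = 3920 MeV/c

p ≈ 3920 MeV/c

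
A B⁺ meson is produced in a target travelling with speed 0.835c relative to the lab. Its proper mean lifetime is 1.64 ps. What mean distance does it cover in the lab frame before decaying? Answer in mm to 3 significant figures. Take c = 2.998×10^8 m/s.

γ = 1/√(1 − 0.835²) = 1.8174
Dilated lifetime: Δt = γτ₀ = 1.8174 × 1.64 ps = 2.9805 ps
d = vΔt = 0.835c × 2.9805 ps = 2.5033×10^8 m/s × 2.9805×10^-12 s = 0.746 mm

d ≈ 0.746 mm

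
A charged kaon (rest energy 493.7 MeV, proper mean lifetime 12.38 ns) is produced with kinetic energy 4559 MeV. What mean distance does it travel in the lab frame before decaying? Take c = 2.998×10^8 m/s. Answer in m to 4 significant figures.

γ = 1 + K/(m₀c²) = 1 + 4559/493.7 = 10.2344
β = √(1 − 1/γ²) = 0.995215
Dilated lifetime: γτ₀ = 10.2344 × 12.38 ns = 126.701 ns
d = βc·γτ₀ = 0.995215 × (2.998×10^8 m/s) × 1.26701×10^-7 s = 37.80 m

d ≈ 37.80 m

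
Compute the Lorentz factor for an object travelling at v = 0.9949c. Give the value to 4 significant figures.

γ ≈ 9.914

γ = 1/√(1 − β²) = 1/√(1 − 0.9949²) = 1/√(0.0101740) = 9.914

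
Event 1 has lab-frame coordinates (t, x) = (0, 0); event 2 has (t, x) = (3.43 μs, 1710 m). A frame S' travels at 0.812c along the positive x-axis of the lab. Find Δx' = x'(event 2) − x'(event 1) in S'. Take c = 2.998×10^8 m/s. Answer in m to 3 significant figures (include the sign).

Δx' ≈ 1500 m

γ = 1/√(1 − 0.812²) = 1.7133
Δx' = γ(Δx − vΔt) = 1.7133 × (1710 m − 0.812×(2.998×10^8 m/s)×3.43×10^-6 s)
= 1.7133 × (875.01 m) = 1500 m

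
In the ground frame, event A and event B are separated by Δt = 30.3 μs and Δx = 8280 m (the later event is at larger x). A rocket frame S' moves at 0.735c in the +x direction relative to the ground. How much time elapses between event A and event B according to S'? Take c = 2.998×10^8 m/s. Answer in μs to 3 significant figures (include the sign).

γ = 1/√(1 − 0.735²) = 1.4748
Δt' = γ(Δt − vΔx/c²) = 1.4748 × (30.3 μs − 0.735×8280 m / (2.998×10^8 m/s))
= 1.4748 × (10.000 μs) = 14.7 μs

Δt' ≈ 14.7 μs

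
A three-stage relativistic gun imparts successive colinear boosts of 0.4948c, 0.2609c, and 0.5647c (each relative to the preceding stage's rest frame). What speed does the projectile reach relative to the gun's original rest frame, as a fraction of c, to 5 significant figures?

u ≈ 0.89553c

Compose boost 2: (0.2609 + 0.4948)/(1 + 0.2609×0.4948) = 0.75570/1.129093 = 0.6692981
Compose boost 3: (0.5647 + 0.6692981)/(1 + 0.5647×0.6692981) = 1.233998/1.377953 = 0.89553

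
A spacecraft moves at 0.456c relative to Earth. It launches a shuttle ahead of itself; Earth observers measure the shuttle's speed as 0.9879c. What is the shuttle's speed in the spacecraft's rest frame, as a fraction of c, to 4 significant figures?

u' ≈ 0.9679c

Inverse velocity addition: u' = (u − v)/(1 − uv/c²)
= (0.9879 − 0.456)/(1 − 0.9879×0.456) = 0.5319/0.549518 = 0.9679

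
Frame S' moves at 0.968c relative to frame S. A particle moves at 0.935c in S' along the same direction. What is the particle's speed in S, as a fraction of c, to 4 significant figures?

Relativistic velocity addition: u = (u' + v)/(1 + u'v/c²)
= (0.935 + 0.968)/(1 + 0.935×0.968) = 1.903/1.90508 = 0.9989

u ≈ 0.9989c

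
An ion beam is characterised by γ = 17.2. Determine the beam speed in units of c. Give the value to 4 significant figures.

β ≈ 0.9983

β = √(1 − 1/γ²) = √(1 − 1/17.2²) = √(0.996620) = 0.9983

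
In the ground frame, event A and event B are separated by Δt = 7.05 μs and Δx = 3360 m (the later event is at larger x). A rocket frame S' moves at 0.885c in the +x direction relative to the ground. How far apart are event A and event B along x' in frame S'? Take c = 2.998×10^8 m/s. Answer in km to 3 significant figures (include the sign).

γ = 1/√(1 − 0.885²) = 2.1478
Δx' = γ(Δx − vΔt) = 2.1478 × (3360 m − 0.885×(2.998×10^8 m/s)×7.05×10^-6 s)
= 2.1478 × (1489.5 m) = 3.20 km

Δx' ≈ 3.20 km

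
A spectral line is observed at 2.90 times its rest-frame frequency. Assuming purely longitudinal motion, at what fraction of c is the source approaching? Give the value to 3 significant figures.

f_obs/f_src = √((1+β)/(1−β)) = 2.90  ⇒  (1+β)/(1−β) = 8.4100
β = |1 − D²|/(1 + D²) = |1 − 8.4100|/(1 + 8.4100) = 0.787

β ≈ 0.787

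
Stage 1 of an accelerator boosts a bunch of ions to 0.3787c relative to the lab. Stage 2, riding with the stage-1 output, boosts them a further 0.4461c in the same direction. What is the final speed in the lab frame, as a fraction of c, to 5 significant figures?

Compose boost 2: (0.4461 + 0.3787)/(1 + 0.4461×0.3787) = 0.82480/1.168938 = 0.70560

u ≈ 0.70560c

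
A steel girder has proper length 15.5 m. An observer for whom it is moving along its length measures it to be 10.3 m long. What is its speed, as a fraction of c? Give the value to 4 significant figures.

β ≈ 0.7473

γ = L₀/L = 15.5/10.3 = 1.50485
β = √(1 − 1/γ²) = 0.7473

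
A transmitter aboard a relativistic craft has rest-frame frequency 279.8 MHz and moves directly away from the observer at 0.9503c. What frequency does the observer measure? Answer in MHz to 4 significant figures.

Relativistic Doppler: f_obs = f_src √((1−β)/(1+β))
= 279.8 × √(0.0497000/1.95030) = 279.8 × 0.159635 = 44.67 MHz

f_obs ≈ 44.67 MHz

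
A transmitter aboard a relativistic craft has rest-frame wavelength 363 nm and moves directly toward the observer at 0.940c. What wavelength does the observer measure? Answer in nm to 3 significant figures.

Relativistic Doppler: λ_obs = λ_src √((1−β)/(1+β))
= 363 × √(0.060000/1.9400) = 363 × 0.17586 = 63.8 nm

λ_obs ≈ 63.8 nm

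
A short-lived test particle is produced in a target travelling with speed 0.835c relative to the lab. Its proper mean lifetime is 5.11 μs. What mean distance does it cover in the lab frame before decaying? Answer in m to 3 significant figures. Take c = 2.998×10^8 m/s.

γ = 1/√(1 − 0.835²) = 1.8174
Dilated lifetime: Δt = γτ₀ = 1.8174 × 5.11 μs = 9.2867 μs
d = vΔt = 0.835c × 9.2867 μs = 2.5033×10^8 m/s × 9.2867×10^-6 s = 2320 m

d ≈ 2320 m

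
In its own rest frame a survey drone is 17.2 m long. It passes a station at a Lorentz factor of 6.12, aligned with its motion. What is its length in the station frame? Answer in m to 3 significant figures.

γ = 6.12 (given)
Length contraction: L = L₀/γ = 17.2/6.12 = 2.81 m

L ≈ 2.81 m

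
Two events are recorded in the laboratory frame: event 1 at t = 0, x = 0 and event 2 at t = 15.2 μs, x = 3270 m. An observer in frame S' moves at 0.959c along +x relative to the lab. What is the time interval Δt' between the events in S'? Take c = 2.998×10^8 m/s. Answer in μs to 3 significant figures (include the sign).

γ = 1/√(1 − 0.959²) = 3.5285
Δt' = γ(Δt − vΔx/c²) = 3.5285 × (15.2 μs − 0.959×3270 m / (2.998×10^8 m/s))
= 3.5285 × (4.7399 μs) = 16.7 μs

Δt' ≈ 16.7 μs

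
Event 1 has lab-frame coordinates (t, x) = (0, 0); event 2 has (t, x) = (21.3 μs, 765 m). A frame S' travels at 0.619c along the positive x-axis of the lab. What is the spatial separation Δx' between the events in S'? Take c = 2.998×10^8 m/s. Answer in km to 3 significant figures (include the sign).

Δx' ≈ -4.06 km

γ = 1/√(1 − 0.619²) = 1.2733
Δx' = γ(Δx − vΔt) = 1.2733 × (765 m − 0.619×(2.998×10^8 m/s)×21.3×10^-6 s)
= 1.2733 × (-3187.8 m) = -4.06 km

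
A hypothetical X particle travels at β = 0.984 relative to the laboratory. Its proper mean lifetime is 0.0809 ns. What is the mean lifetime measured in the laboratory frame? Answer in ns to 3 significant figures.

Δt ≈ 0.454 ns

γ = 1/√(1 − 0.984²) = 5.6127
Time dilation: Δt = γτ₀ = 5.6127 × 0.0809 ns = 0.454 ns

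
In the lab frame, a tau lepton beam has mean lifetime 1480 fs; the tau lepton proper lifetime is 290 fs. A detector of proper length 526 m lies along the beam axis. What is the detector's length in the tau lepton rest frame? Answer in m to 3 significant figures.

Time dilation ⇒ γ = Δt/τ₀ = 1480/290 = 5.1034
Length contraction: L = L₀/γ = 526/5.1034 = 103 m

L ≈ 103 m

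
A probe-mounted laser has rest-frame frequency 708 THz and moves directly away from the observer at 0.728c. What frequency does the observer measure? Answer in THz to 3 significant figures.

Relativistic Doppler: f_obs = f_src √((1−β)/(1+β))
= 708 × √(0.27200/1.7280) = 708 × 0.39675 = 281 THz

f_obs ≈ 281 THz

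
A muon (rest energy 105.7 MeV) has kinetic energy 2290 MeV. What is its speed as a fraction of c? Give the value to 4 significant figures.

γ = 1 + K/(m₀c²) = 1 + 2290/105.7 = 22.6651
β = √(1 − 1/γ²) = 0.9990

β ≈ 0.9990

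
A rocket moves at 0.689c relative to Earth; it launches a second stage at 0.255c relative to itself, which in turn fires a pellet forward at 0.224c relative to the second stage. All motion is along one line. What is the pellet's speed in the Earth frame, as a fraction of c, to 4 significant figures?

Compose boost 2: (0.255 + 0.689)/(1 + 0.255×0.689) = 0.9440/1.17569 = 0.802929
Compose boost 3: (0.224 + 0.802929)/(1 + 0.224×0.802929) = 1.02693/1.17986 = 0.8704

u ≈ 0.8704c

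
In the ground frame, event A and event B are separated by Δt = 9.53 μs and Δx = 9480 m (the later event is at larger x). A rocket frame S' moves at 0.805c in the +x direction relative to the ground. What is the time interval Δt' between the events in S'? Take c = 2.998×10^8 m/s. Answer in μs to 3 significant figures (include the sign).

γ = 1/√(1 − 0.805²) = 1.6856
Δt' = γ(Δt − vΔx/c²) = 1.6856 × (9.53 μs − 0.805×9480 m / (2.998×10^8 m/s))
= 1.6856 × (-15.925 μs) = -26.8 μs

Δt' ≈ -26.8 μs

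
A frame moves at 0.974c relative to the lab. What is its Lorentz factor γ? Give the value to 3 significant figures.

γ = 1/√(1 − β²) = 1/√(1 − 0.974²) = 1/√(0.051324) = 4.41

γ ≈ 4.41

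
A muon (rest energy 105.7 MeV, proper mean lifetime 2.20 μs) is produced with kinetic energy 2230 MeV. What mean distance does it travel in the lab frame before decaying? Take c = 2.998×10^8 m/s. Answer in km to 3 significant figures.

γ = 1 + K/(m₀c²) = 1 + 2230/105.7 = 22.097
β = √(1 − 1/γ²) = 0.99898
Dilated lifetime: γτ₀ = 22.097 × 2.20 μs = 48.614 μs
d = βc·γτ₀ = 0.99898 × (2.998×10^8 m/s) × 4.8614×10^-5 s = 14.6 km

d ≈ 14.6 km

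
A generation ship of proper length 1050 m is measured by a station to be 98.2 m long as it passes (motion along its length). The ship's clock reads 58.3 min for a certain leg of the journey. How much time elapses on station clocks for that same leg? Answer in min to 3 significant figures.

Length contraction ⇒ γ = L₀/L = 1050/98.2 = 10.692
Time dilation: Δt = γτ₀ = 10.692 × 58.3 min = 623 min

Δt ≈ 623 min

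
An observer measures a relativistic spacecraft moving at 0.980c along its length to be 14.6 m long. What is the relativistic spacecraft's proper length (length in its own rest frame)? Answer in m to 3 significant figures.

γ = 1/√(1 − 0.980²) = 5.0252
L₀ = γL = 5.0252 × 14.6 = 73.4 m

L₀ ≈ 73.4 m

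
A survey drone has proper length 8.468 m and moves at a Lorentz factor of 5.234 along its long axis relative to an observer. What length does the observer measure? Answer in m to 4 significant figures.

L ≈ 1.618 m

γ = 5.234 (given)
Length contraction: L = L₀/γ = 8.468/5.234 = 1.618 m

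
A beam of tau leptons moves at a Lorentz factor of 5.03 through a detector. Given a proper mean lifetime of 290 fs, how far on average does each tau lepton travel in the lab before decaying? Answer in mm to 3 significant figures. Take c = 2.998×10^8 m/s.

d ≈ 0.429 mm

β = √(1 − 1/γ²) = √(1 − 1/5.03²) = 0.98004
Dilated lifetime: Δt = γτ₀ = 5.03 × 290 fs = 1458.7 fs
d = vΔt = 0.98004c × 1458.7 fs = 2.9382×10^8 m/s × 1.4587×10^-12 s = 0.429 mm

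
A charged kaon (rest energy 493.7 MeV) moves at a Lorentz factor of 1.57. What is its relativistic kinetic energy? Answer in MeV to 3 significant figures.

γ = 1.57 (given)
K = (γ − 1)m₀c² = (1.57 − 1) × 493.7 MeV = 0.57000 × 493.7 MeV = 281 MeV

K ≈ 281 MeV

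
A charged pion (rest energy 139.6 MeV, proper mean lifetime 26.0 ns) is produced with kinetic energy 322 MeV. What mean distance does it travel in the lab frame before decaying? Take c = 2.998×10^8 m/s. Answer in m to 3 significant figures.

γ = 1 + K/(m₀c²) = 1 + 322/139.6 = 3.3066
β = √(1 − 1/γ²) = 0.95317
Dilated lifetime: γτ₀ = 3.3066 × 26.0 ns = 85.971 ns
d = βc·γτ₀ = 0.95317 × (2.998×10^8 m/s) × 8.5971×10^-8 s = 24.6 m

d ≈ 24.6 m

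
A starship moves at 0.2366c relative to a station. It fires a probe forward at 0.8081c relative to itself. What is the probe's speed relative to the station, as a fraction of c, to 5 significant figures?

Relativistic velocity addition: u = (u' + v)/(1 + u'v/c²)
= (0.8081 + 0.2366)/(1 + 0.8081×0.2366) = 1.0447/1.191196 = 0.87702

u ≈ 0.87702c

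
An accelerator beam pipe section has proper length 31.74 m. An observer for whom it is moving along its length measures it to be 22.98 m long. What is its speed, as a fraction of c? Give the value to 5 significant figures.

γ = L₀/L = 31.74/22.98 = 1.381201
β = √(1 − 1/γ²) = 0.68979

β ≈ 0.68979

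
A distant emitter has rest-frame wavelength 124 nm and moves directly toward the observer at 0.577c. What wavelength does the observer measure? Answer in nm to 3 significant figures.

λ_obs ≈ 64.2 nm

Relativistic Doppler: λ_obs = λ_src √((1−β)/(1+β))
= 124 × √(0.42300/1.5770) = 124 × 0.51791 = 64.2 nm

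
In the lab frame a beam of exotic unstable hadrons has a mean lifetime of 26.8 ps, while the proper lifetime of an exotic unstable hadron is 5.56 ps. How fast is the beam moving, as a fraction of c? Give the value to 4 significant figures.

γ = Δt/τ₀ = 26.8/5.56 = 4.82014
β = √(1 − 1/γ²) = √(1 − 1/4.82014²) = 0.9782

β ≈ 0.9782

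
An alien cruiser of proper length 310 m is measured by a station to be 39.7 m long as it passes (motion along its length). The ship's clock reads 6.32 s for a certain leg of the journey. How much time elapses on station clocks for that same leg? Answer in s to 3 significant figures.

Δt ≈ 49.4 s

Length contraction ⇒ γ = L₀/L = 310/39.7 = 7.8086
Time dilation: Δt = γτ₀ = 7.8086 × 6.32 s = 49.4 s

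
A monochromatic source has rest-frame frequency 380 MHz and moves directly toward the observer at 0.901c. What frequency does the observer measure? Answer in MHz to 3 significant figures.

Relativistic Doppler: f_obs = f_src √((1+β)/(1−β))
= 380 × √(1.9010/0.099000) = 380 × 4.3820 = 1670 MHz

f_obs ≈ 1670 MHz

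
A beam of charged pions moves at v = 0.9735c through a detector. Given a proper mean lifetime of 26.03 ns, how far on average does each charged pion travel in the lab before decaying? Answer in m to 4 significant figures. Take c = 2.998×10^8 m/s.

γ = 1/√(1 − 0.9735²) = 4.37279
Dilated lifetime: Δt = γτ₀ = 4.37279 × 26.03 ns = 113.824 ns
d = vΔt = 0.9735c × 113.824 ns = 2.91855×10^8 m/s × 1.13824×10^-7 s = 33.22 m

d ≈ 33.22 m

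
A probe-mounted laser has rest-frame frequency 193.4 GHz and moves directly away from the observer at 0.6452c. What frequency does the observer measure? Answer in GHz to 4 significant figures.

f_obs ≈ 89.81 GHz

Relativistic Doppler: f_obs = f_src √((1−β)/(1+β))
= 193.4 × √(0.354800/1.64520) = 193.4 × 0.464390 = 89.81 GHz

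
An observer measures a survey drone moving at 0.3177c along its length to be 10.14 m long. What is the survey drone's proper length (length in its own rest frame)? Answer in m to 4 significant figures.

γ = 1/√(1 − 0.3177²) = 1.05464
L₀ = γL = 1.05464 × 10.14 = 10.69 m

L₀ ≈ 10.69 m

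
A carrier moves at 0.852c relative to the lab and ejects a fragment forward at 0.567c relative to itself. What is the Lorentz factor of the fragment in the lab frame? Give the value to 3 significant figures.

u_lab = (0.567 + 0.852)/(1 + 0.567×0.852) = 1.419/1.48308 = 0.956790
γ = 1/√(1 − 0.956790²) = 3.44

γ ≈ 3.44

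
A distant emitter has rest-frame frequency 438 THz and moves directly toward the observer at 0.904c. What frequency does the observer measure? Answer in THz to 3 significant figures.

Relativistic Doppler: f_obs = f_src √((1+β)/(1−β))
= 438 × √(1.9040/0.096000) = 438 × 4.4535 = 1950 THz

f_obs ≈ 1950 THz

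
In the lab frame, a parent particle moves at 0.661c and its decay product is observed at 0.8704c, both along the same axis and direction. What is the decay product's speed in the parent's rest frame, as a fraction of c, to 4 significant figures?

Inverse velocity addition: u' = (u − v)/(1 − uv/c²)
= (0.8704 − 0.661)/(1 − 0.8704×0.661) = 0.2094/0.424666 = 0.4931

u' ≈ 0.4931c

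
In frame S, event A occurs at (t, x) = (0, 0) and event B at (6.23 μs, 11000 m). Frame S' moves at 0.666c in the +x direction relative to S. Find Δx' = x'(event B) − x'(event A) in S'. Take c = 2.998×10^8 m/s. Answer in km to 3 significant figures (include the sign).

Δx' ≈ 13.1 km

γ = 1/√(1 − 0.666²) = 1.3406
Δx' = γ(Δx − vΔt) = 1.3406 × (11000 m − 0.666×(2.998×10^8 m/s)×6.23×10^-6 s)
= 1.3406 × (9756.1 m) = 13.1 km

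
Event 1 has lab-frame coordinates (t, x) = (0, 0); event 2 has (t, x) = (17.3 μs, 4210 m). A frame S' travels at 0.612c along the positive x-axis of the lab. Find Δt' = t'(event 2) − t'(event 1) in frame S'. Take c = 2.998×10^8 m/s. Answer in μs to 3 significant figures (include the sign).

γ = 1/√(1 − 0.612²) = 1.2644
Δt' = γ(Δt − vΔx/c²) = 1.2644 × (17.3 μs − 0.612×4210 m / (2.998×10^8 m/s))
= 1.2644 × (8.7059 μs) = 11.0 μs

Δt' ≈ 11.0 μs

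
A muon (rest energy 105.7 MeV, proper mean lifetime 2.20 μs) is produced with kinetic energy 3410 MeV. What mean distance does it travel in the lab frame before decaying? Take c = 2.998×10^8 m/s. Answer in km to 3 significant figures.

d ≈ 21.9 km

γ = 1 + K/(m₀c²) = 1 + 3410/105.7 = 33.261
β = √(1 − 1/γ²) = 0.99955
Dilated lifetime: γτ₀ = 33.261 × 2.20 μs = 73.174 μs
d = βc·γτ₀ = 0.99955 × (2.998×10^8 m/s) × 7.3174×10^-5 s = 21.9 km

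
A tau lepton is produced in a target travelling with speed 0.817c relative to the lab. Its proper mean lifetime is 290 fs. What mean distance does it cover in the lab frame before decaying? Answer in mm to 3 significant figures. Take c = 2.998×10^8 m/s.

γ = 1/√(1 − 0.817²) = 1.7342
Dilated lifetime: Δt = γτ₀ = 1.7342 × 290 fs = 502.92 fs
d = vΔt = 0.817c × 502.92 fs = 2.4494×10^8 m/s × 5.0292×10^-13 s = 0.123 mm

d ≈ 0.123 mm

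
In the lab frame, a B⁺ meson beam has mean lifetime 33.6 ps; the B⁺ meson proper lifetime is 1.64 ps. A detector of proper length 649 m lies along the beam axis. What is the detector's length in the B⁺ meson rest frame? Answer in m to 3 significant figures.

L ≈ 31.7 m

Time dilation ⇒ γ = Δt/τ₀ = 33.6/1.64 = 20.488
Length contraction: L = L₀/γ = 649/20.488 = 31.7 m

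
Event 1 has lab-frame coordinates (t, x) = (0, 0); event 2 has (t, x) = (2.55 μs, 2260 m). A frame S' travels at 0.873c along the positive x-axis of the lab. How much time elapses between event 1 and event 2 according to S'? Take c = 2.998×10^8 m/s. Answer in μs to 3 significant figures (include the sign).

Δt' ≈ -8.26 μs

γ = 1/√(1 − 0.873²) = 2.0504
Δt' = γ(Δt − vΔx/c²) = 2.0504 × (2.55 μs − 0.873×2260 m / (2.998×10^8 m/s))
= 2.0504 × (-4.0310 μs) = -8.26 μs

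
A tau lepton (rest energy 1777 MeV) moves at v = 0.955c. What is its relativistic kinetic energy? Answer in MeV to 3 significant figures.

K ≈ 4210 MeV

γ = 1/√(1 − 0.955²) = 3.3715
K = (γ − 1)m₀c² = (3.3715 − 1) × 1777 MeV = 2.3715 × 1777 MeV = 4210 MeV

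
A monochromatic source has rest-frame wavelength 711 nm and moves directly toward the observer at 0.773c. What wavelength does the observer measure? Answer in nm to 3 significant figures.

λ_obs ≈ 254 nm

Relativistic Doppler: λ_obs = λ_src √((1−β)/(1+β))
= 711 × √(0.22700/1.7730) = 711 × 0.35782 = 254 nm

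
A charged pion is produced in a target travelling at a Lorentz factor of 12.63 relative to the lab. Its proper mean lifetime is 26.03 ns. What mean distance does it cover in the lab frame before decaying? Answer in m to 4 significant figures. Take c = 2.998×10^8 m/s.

d ≈ 98.25 m

β = √(1 − 1/γ²) = √(1 − 1/12.63²) = 0.996861
Dilated lifetime: Δt = γτ₀ = 12.63 × 26.03 ns = 328.759 ns
d = vΔt = 0.996861c × 328.759 ns = 2.98859×10^8 m/s × 3.28759×10^-7 s = 98.25 m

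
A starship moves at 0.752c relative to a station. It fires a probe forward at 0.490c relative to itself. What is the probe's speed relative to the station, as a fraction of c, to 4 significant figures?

u ≈ 0.9076c

Relativistic velocity addition: u = (u' + v)/(1 + u'v/c²)
= (0.490 + 0.752)/(1 + 0.490×0.752) = 1.242/1.36848 = 0.9076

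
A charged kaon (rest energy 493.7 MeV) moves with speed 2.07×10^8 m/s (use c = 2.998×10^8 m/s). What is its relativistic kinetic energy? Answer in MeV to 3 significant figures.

K ≈ 189 MeV

β = v/c = 2.07×10^8 / 2.998×10^8 = 0.69046
γ = 1/√(1 − 0.69046²) = 1.3824
K = (γ − 1)m₀c² = (1.3824 − 1) × 493.7 MeV = 0.38242 × 493.7 MeV = 189 MeV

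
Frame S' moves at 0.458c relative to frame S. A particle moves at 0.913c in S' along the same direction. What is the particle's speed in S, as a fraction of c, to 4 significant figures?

u ≈ 0.9667c

Relativistic velocity addition: u = (u' + v)/(1 + u'v/c²)
= (0.913 + 0.458)/(1 + 0.913×0.458) = 1.371/1.41815 = 0.9667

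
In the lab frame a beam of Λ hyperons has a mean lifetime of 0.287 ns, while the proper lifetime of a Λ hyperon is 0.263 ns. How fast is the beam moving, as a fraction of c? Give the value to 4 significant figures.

β ≈ 0.4003

γ = Δt/τ₀ = 0.287/0.263 = 1.09125
β = √(1 − 1/γ²) = √(1 − 1/1.09125²) = 0.4003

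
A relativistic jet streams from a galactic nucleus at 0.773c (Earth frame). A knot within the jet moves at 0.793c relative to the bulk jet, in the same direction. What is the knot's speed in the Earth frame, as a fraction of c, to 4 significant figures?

Relativistic velocity addition: u = (u' + v)/(1 + u'v/c²)
= (0.793 + 0.773)/(1 + 0.793×0.773) = 1.566/1.61299 = 0.9709

u ≈ 0.9709c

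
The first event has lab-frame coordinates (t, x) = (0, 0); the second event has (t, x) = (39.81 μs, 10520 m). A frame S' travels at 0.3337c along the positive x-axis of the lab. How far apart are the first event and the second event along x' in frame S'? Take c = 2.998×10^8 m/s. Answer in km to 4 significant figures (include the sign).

γ = 1/√(1 − 0.3337²) = 1.06081
Δx' = γ(Δx − vΔt) = 1.06081 × (10520 m − 0.3337×(2.998×10^8 m/s)×39.81×10^-6 s)
= 1.06081 × (6537.28 m) = 6.935 km

Δx' ≈ 6.935 km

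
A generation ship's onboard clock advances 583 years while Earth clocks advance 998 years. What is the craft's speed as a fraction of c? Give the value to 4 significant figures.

γ = Δt/τ₀ = 998/583 = 1.71184
β = √(1 − 1/γ²) = √(1 − 1/1.71184²) = 0.8116

β ≈ 0.8116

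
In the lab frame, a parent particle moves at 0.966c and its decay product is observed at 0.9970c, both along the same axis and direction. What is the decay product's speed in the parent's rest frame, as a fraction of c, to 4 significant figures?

Inverse velocity addition: u' = (u − v)/(1 − uv/c²)
= (0.9970 − 0.966)/(1 − 0.9970×0.966) = 0.03100/0.0368980 = 0.8402

u' ≈ 0.8402c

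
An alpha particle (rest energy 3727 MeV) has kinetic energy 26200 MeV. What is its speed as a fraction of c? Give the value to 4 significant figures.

γ = 1 + K/(m₀c²) = 1 + 26200/3727 = 8.02978
β = √(1 − 1/γ²) = 0.9922

β ≈ 0.9922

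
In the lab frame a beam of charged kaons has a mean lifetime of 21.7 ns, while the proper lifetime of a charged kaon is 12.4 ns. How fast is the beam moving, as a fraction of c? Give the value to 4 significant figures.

γ = Δt/τ₀ = 21.7/12.4 = 1.75000
β = √(1 − 1/γ²) = √(1 − 1/1.75000²) = 0.8207

β ≈ 0.8207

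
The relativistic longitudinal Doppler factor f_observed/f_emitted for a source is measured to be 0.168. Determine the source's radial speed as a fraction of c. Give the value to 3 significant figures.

β ≈ 0.945

f_obs/f_src = √((1−β)/(1+β)) = 0.168  ⇒  (1−β)/(1+β) = 0.028224
β = |1 − D²|/(1 + D²) = |1 − 0.028224|/(1 + 0.028224) = 0.945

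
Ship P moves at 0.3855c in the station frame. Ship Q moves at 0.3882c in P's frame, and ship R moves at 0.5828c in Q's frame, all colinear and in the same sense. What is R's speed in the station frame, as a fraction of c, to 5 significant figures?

u ≈ 0.90201c

Compose boost 2: (0.3882 + 0.3855)/(1 + 0.3882×0.3855) = 0.77370/1.149651 = 0.6729868
Compose boost 3: (0.5828 + 0.6729868)/(1 + 0.5828×0.6729868) = 1.255787/1.392217 = 0.90201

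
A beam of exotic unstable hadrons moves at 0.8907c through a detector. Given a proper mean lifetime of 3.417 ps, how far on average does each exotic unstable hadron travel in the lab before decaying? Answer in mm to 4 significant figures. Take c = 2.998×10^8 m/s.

γ = 1/√(1 − 0.8907²) = 2.19978
Dilated lifetime: Δt = γτ₀ = 2.19978 × 3.417 ps = 7.51664 ps
d = vΔt = 0.8907c × 7.51664 ps = 2.67032×10^8 m/s × 7.51664×10^-12 s = 2.007 mm

d ≈ 2.007 mm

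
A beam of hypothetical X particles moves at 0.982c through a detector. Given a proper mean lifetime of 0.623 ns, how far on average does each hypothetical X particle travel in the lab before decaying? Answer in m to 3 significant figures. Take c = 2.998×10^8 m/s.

γ = 1/√(1 − 0.982²) = 5.2943
Dilated lifetime: Δt = γτ₀ = 5.2943 × 0.623 ns = 3.2984 ns
d = vΔt = 0.982c × 3.2984 ns = 2.9440×10^8 m/s × 3.2984×10^-9 s = 0.971 m

d ≈ 0.971 m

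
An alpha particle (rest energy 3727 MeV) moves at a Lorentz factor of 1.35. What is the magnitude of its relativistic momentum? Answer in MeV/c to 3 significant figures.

p ≈ 3380 MeV/c

β = √(1 − 1/γ²) = √(1 − 1/1.35²) = 0.67179
p = γβm₀c = 1.35 × 0.67179 × 3727 MeV/c = 3380 MeV/c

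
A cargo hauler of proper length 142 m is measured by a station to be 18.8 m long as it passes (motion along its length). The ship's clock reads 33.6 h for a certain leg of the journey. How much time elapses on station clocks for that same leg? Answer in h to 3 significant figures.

Length contraction ⇒ γ = L₀/L = 142/18.8 = 7.5532
Time dilation: Δt = γτ₀ = 7.5532 × 33.6 h = 254 h

Δt ≈ 254 h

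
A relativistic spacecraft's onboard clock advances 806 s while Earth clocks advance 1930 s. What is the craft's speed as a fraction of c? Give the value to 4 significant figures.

β ≈ 0.9086

γ = Δt/τ₀ = 1930/806 = 2.39454
β = √(1 − 1/γ²) = √(1 − 1/2.39454²) = 0.9086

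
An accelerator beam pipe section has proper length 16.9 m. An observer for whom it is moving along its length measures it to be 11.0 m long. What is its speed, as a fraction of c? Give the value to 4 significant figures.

β ≈ 0.7592

γ = L₀/L = 16.9/11.0 = 1.53636
β = √(1 − 1/γ²) = 0.7592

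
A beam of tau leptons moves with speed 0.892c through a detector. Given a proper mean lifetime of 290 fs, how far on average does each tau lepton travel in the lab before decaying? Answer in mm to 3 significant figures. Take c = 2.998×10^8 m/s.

γ = 1/√(1 − 0.892²) = 2.2122
Dilated lifetime: Δt = γτ₀ = 2.2122 × 290 fs = 641.54 fs
d = vΔt = 0.892c × 641.54 fs = 2.6742×10^8 m/s × 6.4154×10^-13 s = 0.172 mm

d ≈ 0.172 mm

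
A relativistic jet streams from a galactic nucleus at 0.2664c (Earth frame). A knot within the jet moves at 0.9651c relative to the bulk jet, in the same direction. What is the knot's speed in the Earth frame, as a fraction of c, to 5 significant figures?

Relativistic velocity addition: u = (u' + v)/(1 + u'v/c²)
= (0.9651 + 0.2664)/(1 + 0.9651×0.2664) = 1.2315/1.257103 = 0.97963

u ≈ 0.97963c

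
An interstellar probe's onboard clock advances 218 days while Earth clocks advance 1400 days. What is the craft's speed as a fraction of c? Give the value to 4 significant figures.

γ = Δt/τ₀ = 1400/218 = 6.42202
β = √(1 − 1/γ²) = √(1 − 1/6.42202²) = 0.9878

β ≈ 0.9878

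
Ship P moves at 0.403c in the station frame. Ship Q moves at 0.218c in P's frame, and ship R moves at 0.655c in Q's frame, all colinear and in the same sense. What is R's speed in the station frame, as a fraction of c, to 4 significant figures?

Compose boost 2: (0.218 + 0.403)/(1 + 0.218×0.403) = 0.6210/1.08785 = 0.570849
Compose boost 3: (0.655 + 0.570849)/(1 + 0.655×0.570849) = 1.22585/1.37391 = 0.8922

u ≈ 0.8922c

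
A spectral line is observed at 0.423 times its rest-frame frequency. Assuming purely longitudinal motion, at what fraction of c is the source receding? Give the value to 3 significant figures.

β ≈ 0.696

f_obs/f_src = √((1−β)/(1+β)) = 0.423  ⇒  (1−β)/(1+β) = 0.17893
β = |1 − D²|/(1 + D²) = |1 − 0.17893|/(1 + 0.17893) = 0.696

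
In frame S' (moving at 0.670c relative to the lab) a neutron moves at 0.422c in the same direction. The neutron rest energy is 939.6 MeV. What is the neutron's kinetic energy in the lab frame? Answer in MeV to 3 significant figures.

u_lab = (0.422 + 0.670)/(1 + 0.422×0.670) = 0.851303
γ = 1/√(1 − 0.851303²) = 1.9059
K = (γ − 1)m₀c² = (1.9059 − 1) × 939.6 = 0.90594 × 939.6 = 851 MeV

K ≈ 851 MeV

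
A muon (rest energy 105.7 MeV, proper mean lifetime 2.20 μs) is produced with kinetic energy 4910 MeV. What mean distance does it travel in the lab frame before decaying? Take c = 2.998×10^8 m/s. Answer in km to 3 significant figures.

d ≈ 31.3 km

γ = 1 + K/(m₀c²) = 1 + 4910/105.7 = 47.452
β = √(1 − 1/γ²) = 0.99978
Dilated lifetime: γτ₀ = 47.452 × 2.20 μs = 104.39 μs
d = βc·γτ₀ = 0.99978 × (2.998×10^8 m/s) × 0.00010439 s = 31.3 km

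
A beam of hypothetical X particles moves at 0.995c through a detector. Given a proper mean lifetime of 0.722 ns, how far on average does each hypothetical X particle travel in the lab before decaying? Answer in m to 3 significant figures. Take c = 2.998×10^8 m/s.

γ = 1/√(1 − 0.995²) = 10.013
Dilated lifetime: Δt = γτ₀ = 10.013 × 0.722 ns = 7.2290 ns
d = vΔt = 0.995c × 7.2290 ns = 2.9830×10^8 m/s × 7.2290×10^-9 s = 2.16 m

d ≈ 2.16 m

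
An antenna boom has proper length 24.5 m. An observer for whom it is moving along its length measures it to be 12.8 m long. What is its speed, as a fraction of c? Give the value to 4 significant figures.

β ≈ 0.8527

γ = L₀/L = 24.5/12.8 = 1.91406
β = √(1 − 1/γ²) = 0.8527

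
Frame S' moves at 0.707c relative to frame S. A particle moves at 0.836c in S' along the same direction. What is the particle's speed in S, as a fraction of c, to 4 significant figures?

Relativistic velocity addition: u = (u' + v)/(1 + u'v/c²)
= (0.836 + 0.707)/(1 + 0.836×0.707) = 1.543/1.59105 = 0.9698

u ≈ 0.9698c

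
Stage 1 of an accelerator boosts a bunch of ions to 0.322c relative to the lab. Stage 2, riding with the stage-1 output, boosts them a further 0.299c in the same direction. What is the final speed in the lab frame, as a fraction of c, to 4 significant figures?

Compose boost 2: (0.299 + 0.322)/(1 + 0.299×0.322) = 0.6210/1.09628 = 0.5665

u ≈ 0.5665c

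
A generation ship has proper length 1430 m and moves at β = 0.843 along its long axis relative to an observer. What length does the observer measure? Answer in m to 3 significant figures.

γ = 1/√(1 − 0.843²) = 1.8590
Length contraction: L = L₀/γ = 1430/1.8590 = 769 m

L ≈ 769 m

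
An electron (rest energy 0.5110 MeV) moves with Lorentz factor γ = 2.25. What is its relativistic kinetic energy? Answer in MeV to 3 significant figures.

K ≈ 0.639 MeV

γ = 2.25 (given)
K = (γ − 1)m₀c² = (2.25 − 1) × 0.5110 MeV = 1.2500 × 0.5110 MeV = 0.639 MeV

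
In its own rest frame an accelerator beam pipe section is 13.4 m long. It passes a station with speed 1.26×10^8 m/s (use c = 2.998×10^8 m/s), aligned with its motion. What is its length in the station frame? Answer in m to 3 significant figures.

β = v/c = 1.26×10^8 / 2.998×10^8 = 0.42028
γ = 1/√(1 − 0.42028²) = 1.1021
Length contraction: L = L₀/γ = 13.4/1.1021 = 12.2 m

L ≈ 12.2 m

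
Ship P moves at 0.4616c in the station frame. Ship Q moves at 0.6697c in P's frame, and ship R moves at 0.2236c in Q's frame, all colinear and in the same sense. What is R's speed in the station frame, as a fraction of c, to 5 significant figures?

u ≈ 0.91161c

Compose boost 2: (0.6697 + 0.4616)/(1 + 0.6697×0.4616) = 1.1313/1.309134 = 0.8641594
Compose boost 3: (0.2236 + 0.8641594)/(1 + 0.2236×0.8641594) = 1.087759/1.193226 = 0.91161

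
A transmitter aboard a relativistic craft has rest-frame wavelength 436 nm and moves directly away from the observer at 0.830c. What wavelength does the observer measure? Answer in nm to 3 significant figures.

λ_obs ≈ 1430 nm

Relativistic Doppler: λ_obs = λ_src √((1+β)/(1−β))
= 436 × √(1.8300/0.17000) = 436 × 3.2810 = 1430 nm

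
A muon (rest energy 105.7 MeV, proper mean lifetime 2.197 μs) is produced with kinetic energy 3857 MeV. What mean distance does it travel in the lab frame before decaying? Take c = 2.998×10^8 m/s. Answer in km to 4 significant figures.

γ = 1 + K/(m₀c²) = 1 + 3857/105.7 = 37.4901
β = √(1 − 1/γ²) = 0.999644
Dilated lifetime: γτ₀ = 37.4901 × 2.197 μs = 82.3657 μs
d = βc·γτ₀ = 0.999644 × (2.998×10^8 m/s) × 8.23657×10^-5 s = 24.68 km

d ≈ 24.68 km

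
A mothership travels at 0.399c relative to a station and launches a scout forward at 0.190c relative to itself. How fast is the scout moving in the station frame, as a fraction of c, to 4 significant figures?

Compose boost 2: (0.190 + 0.399)/(1 + 0.190×0.399) = 0.5890/1.07581 = 0.5475

u ≈ 0.5475c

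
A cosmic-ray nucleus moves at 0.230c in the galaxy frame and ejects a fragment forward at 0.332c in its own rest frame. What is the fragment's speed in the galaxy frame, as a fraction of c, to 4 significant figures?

Compose boost 2: (0.332 + 0.230)/(1 + 0.332×0.230) = 0.5620/1.07636 = 0.5221

u ≈ 0.5221c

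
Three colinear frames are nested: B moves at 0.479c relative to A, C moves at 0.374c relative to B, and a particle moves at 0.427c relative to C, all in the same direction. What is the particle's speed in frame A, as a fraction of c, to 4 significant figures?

Compose boost 2: (0.374 + 0.479)/(1 + 0.374×0.479) = 0.8530/1.17915 = 0.723405
Compose boost 3: (0.427 + 0.723405)/(1 + 0.427×0.723405) = 1.15040/1.30889 = 0.8789

u ≈ 0.8789c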